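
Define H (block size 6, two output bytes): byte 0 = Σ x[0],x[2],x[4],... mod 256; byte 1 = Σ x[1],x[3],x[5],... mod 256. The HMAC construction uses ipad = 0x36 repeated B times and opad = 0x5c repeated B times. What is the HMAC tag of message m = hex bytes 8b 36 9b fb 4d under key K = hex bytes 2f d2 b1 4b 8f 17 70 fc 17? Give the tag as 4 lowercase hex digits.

01c7

Key hex bytes 2f d2 b1 4b 8f 17 70 fc 17 is 9 bytes > B = 6, so hash it first: H(key) = f6 30, then zero-pad to 6 bytes: K' = f6 30 00 00 00 00.
K' ⊕ ipad = c0 06 36 36 36 36.  K' ⊕ opad = aa 6c 5c 5c 5c 5c.
Inner input = (K'⊕ipad) ∥ m = c0 06 36 36 36 36 ∥ 8b 36 9b fb 4d.
Inner hash: even-index sum = 671 mod 256 = 159; odd-index sum = 419 mod 256 = 163 → 9f a3.
Outer input = (K'⊕opad) ∥ inner = aa 6c 5c 5c 5c 5c ∥ 9f a3.
Outer hash (tag): even-index sum = 513 mod 256 = 1; odd-index sum = 455 mod 256 = 199 → 01 c7.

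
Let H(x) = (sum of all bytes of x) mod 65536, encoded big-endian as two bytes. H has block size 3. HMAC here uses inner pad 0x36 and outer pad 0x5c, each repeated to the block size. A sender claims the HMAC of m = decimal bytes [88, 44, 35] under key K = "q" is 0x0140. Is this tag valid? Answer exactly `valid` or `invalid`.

Key "q" = 71 is 1 byte ≤ B = 3; zero-pad to 3 bytes: K' = 71 00 00.
K' ⊕ ipad = 47 36 36; K' ⊕ opad = 2d 5c 5c.
Inner hash: sum = 71+54+54+88+44+35 = 346 → 01 5a.
Outer hash (recomputed tag): sum = 45+92+92+1+90 = 320 → 01 40.
Recomputed tag = 0140; claimed = 0140 → match.

valid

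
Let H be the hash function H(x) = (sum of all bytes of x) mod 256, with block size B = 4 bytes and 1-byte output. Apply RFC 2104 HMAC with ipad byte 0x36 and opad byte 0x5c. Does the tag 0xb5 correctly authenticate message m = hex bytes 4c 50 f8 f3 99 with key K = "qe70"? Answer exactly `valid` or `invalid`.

invalid

Key "qe70" = 71 65 37 30 is exactly B = 4 bytes: K' = 71 65 37 30.
K' ⊕ ipad = 47 53 01 06; K' ⊕ opad = 2d 39 6b 6c.
Inner hash: sum = 71+83+1+6+76+80+248+243+153 = 961; mod 256 = 193 → c1.
Outer hash (recomputed tag): sum = 45+57+107+108+193 = 510; mod 256 = 254 → fe.
Recomputed tag = fe; claimed = b5 → mismatch.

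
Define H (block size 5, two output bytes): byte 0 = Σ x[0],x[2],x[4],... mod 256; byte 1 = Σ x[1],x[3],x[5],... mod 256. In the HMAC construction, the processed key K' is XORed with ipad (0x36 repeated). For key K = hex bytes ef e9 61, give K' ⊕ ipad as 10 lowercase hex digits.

Key hex bytes ef e9 61 is 3 bytes ≤ B = 5; zero-pad to 5 bytes: K' = ef e9 61 00 00.
XOR each byte with 0x36: ef⊕36=d9, e9⊕36=df, 61⊕36=57, 00⊕36=36, 00⊕36=36.

d9df573636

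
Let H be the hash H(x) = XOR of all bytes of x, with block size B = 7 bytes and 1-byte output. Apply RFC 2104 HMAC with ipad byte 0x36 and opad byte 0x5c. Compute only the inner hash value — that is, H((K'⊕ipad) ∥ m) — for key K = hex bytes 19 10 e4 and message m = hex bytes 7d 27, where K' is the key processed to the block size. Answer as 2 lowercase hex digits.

81

Key hex bytes 19 10 e4 is 3 bytes ≤ B = 7; zero-pad to 7 bytes: K' = 19 10 e4 00 00 00 00.
K' ⊕ ipad = 2f 26 d2 36 36 36 36.
Inner input = 2f 26 d2 36 36 36 36 ∥ 7d 27.
Inner hash: XOR 2f⊕26⊕d2⊕36⊕36⊕36⊕36⊕7d⊕27 = 81.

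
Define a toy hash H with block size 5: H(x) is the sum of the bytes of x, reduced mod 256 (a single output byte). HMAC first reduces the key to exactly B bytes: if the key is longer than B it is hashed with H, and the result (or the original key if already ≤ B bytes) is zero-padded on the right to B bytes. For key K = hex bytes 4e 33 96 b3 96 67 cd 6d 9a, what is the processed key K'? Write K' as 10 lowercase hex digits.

9b00000000

|K| = 9 > B = 5, so first hash the key.
H(K): sum = 78+51+150+179+150+103+205+109+154 = 1179; mod 256 = 155 → 9b.
Zero-pad H(K) = 9b to 5 bytes: K' = 9b 00 00 00 00.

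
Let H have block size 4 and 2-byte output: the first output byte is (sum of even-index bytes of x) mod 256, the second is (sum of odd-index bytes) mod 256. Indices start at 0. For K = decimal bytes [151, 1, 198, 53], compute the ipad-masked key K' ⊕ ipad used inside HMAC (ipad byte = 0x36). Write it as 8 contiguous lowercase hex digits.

a137f003

Key decimal bytes [151, 1, 198, 53] = 97 01 c6 35 is exactly B = 4 bytes: K' = 97 01 c6 35.
XOR each byte with 0x36: 97⊕36=a1, 01⊕36=37, c6⊕36=f0, 35⊕36=03.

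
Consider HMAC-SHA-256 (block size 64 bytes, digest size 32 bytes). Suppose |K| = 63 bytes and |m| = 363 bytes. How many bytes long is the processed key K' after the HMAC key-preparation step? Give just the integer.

64

Key is 63 ≤ 64 bytes, zero-padded: |K'| = 64.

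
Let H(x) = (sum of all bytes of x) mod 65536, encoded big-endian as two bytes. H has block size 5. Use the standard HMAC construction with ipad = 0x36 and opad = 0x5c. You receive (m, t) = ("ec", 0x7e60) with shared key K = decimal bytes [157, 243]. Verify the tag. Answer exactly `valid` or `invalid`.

invalid

Key decimal bytes [157, 243] = 9d f3 is 2 bytes ≤ B = 5; zero-pad to 5 bytes: K' = 9d f3 00 00 00.
K' ⊕ ipad = ab c5 36 36 36; K' ⊕ opad = c1 af 5c 5c 5c.
Inner hash: sum = 171+197+54+54+54+101+99 = 730 → 02 da.
Outer hash (recomputed tag): sum = 193+175+92+92+92+2+218 = 864 → 03 60.
Recomputed tag = 0360; claimed = 7e60 → mismatch.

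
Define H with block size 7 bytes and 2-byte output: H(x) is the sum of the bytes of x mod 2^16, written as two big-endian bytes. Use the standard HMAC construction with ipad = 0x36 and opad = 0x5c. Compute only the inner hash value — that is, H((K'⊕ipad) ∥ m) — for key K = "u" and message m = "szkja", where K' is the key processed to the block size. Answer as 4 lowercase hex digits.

Key "u" = 75 is 1 byte ≤ B = 7; zero-pad to 7 bytes: K' = 75 00 00 00 00 00 00.
K' ⊕ ipad = 43 36 36 36 36 36 36.
Inner input = 43 36 36 36 36 36 36 ∥ 73 7a 6b 6a 61.
Inner hash: sum = 67+54+54+54+54+54+54+115+122+107+106+97 = 938 → 03 aa.

03aa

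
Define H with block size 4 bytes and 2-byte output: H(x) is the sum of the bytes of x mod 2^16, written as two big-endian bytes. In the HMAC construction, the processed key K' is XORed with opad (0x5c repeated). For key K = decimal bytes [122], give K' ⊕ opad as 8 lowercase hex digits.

265c5c5c

Key decimal bytes [122] = 7a is 1 byte ≤ B = 4; zero-pad to 4 bytes: K' = 7a 00 00 00.
XOR each byte with 0x5c: 7a⊕5c=26, 00⊕5c=5c, 00⊕5c=5c, 00⊕5c=5c.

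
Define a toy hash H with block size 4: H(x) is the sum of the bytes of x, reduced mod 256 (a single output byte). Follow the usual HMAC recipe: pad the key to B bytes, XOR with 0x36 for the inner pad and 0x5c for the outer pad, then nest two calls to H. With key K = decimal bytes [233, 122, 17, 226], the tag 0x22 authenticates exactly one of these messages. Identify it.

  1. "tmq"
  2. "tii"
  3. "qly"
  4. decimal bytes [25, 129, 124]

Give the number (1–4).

4

Key decimal bytes [233, 122, 17, 226] = e9 7a 11 e2 is exactly B = 4 bytes: K' = e9 7a 11 e2.
K' ⊕ ipad = df 4c 27 d4; K' ⊕ opad = b5 26 4d be.
m1: inner = H(df 4c 27 d4 74 6d 71) = 78; tag = H(b5 26 4d be 78) = 5e
m2: inner = H(df 4c 27 d4 74 69 69) = 6c; tag = H(b5 26 4d be 6c) = 52
m3: inner = H(df 4c 27 d4 71 6c 79) = 7c; tag = H(b5 26 4d be 7c) = 62
m4: inner = H(df 4c 27 d4 19 81 7c) = 3c; tag = H(b5 26 4d be 3c) = 22 ← matches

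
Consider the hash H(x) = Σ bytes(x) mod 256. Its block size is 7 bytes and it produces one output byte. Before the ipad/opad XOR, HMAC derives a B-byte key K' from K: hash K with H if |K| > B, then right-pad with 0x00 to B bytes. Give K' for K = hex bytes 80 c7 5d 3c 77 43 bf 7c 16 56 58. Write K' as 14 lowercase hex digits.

99000000000000

|K| = 11 > B = 7, so first hash the key.
H(K): sum = 128+199+93+60+119+67+191+124+22+86+88 = 1177; mod 256 = 153 → 99.
Zero-pad H(K) = 99 to 7 bytes: K' = 99 00 00 00 00 00 00.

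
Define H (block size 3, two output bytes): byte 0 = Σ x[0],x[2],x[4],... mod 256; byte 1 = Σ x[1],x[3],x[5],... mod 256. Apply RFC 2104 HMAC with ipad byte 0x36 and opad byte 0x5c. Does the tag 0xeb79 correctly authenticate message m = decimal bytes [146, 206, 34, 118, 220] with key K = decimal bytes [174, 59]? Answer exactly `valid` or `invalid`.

Key decimal bytes [174, 59] = ae 3b is 2 bytes ≤ B = 3; zero-pad to 3 bytes: K' = ae 3b 00.
K' ⊕ ipad = 98 0d 36; K' ⊕ opad = f2 67 5c.
Inner hash: even-index sum = 530 mod 256 = 18; odd-index sum = 413 mod 256 = 157 → 12 9d.
Outer hash (recomputed tag): even-index sum = 491 mod 256 = 235; odd-index sum = 121 mod 256 = 121 → eb 79.
Recomputed tag = eb79; claimed = eb79 → match.

valid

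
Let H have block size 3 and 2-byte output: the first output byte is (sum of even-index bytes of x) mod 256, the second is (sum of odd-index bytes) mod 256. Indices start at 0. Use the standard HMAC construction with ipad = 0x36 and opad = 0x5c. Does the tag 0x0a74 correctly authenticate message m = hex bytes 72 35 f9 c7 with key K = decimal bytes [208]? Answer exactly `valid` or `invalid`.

invalid

Key decimal bytes [208] = d0 is 1 byte ≤ B = 3; zero-pad to 3 bytes: K' = d0 00 00.
K' ⊕ ipad = e6 36 36; K' ⊕ opad = 8c 5c 5c.
Inner hash: even-index sum = 536 mod 256 = 24; odd-index sum = 417 mod 256 = 161 → 18 a1.
Outer hash (recomputed tag): even-index sum = 393 mod 256 = 137; odd-index sum = 116 mod 256 = 116 → 89 74.
Recomputed tag = 8974; claimed = 0a74 → mismatch.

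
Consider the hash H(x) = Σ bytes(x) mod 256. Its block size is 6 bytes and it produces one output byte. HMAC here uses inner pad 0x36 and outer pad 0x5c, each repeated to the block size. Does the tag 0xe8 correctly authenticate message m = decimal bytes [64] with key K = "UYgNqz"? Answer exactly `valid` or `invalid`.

invalid

Key "UYgNqz" = 55 59 67 4e 71 7a is exactly B = 6 bytes: K' = 55 59 67 4e 71 7a.
K' ⊕ ipad = 63 6f 51 78 47 4c; K' ⊕ opad = 09 05 3b 12 2d 26.
Inner hash: sum = 99+111+81+120+71+76+64 = 622; mod 256 = 110 → 6e.
Outer hash (recomputed tag): sum = 9+5+59+18+45+38+110 = 284; mod 256 = 28 → 1c.
Recomputed tag = 1c; claimed = e8 → mismatch.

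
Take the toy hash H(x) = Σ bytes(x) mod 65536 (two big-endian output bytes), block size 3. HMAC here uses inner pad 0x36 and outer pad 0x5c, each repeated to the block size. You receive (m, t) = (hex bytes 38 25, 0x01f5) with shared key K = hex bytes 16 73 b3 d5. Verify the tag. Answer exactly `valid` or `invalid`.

Key hex bytes 16 73 b3 d5 is 4 bytes > B = 3, so hash it first: H(key) = 02 11, then zero-pad to 3 bytes: K' = 02 11 00.
K' ⊕ ipad = 34 27 36; K' ⊕ opad = 5e 4d 5c.
Inner hash: sum = 52+39+54+56+37 = 238 → 00 ee.
Outer hash (recomputed tag): sum = 94+77+92+0+238 = 501 → 01 f5.
Recomputed tag = 01f5; claimed = 01f5 → match.

valid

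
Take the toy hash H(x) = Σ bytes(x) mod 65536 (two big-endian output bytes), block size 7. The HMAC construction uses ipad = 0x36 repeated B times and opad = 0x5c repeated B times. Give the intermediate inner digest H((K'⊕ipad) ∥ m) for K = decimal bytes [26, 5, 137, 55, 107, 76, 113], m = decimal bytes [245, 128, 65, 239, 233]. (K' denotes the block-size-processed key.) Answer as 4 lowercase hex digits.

05cb

Key decimal bytes [26, 5, 137, 55, 107, 76, 113] = 1a 05 89 37 6b 4c 71 is exactly B = 7 bytes: K' = 1a 05 89 37 6b 4c 71.
K' ⊕ ipad = 2c 33 bf 01 5d 7a 47.
Inner input = 2c 33 bf 01 5d 7a 47 ∥ f5 80 41 ef e9.
Inner hash: sum = 44+51+191+1+93+122+71+245+128+65+239+233 = 1483 → 05 cb.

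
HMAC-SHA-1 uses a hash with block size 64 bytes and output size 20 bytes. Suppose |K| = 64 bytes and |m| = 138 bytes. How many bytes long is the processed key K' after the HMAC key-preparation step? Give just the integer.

Key is 64 ≤ 64 bytes, zero-padded: |K'| = 64.

64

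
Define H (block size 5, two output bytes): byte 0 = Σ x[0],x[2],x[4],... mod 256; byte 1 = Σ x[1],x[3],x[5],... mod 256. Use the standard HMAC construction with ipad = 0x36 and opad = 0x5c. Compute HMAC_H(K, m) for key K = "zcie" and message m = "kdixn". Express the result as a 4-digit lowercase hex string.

Key "zcie" = 7a 63 69 65 is 4 bytes ≤ B = 5; zero-pad to 5 bytes: K' = 7a 63 69 65 00.
K' ⊕ ipad = 4c 55 5f 53 36.  K' ⊕ opad = 26 3f 35 39 5c.
Inner input = (K'⊕ipad) ∥ m = 4c 55 5f 53 36 ∥ 6b 64 69 78 6e.
Inner hash: even-index sum = 445 mod 256 = 189; odd-index sum = 490 mod 256 = 234 → bd ea.
Outer input = (K'⊕opad) ∥ inner = 26 3f 35 39 5c ∥ bd ea.
Outer hash (tag): even-index sum = 417 mod 256 = 161; odd-index sum = 309 mod 256 = 53 → a1 35.

a135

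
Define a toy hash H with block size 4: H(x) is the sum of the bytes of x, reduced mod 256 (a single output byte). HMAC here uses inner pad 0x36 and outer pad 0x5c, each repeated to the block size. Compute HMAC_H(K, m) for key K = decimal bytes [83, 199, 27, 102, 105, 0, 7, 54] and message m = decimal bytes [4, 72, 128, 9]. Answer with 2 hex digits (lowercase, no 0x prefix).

Key decimal bytes [83, 199, 27, 102, 105, 0, 7, 54] = 53 c7 1b 66 69 00 07 36 is 8 bytes > B = 4, so hash it first: H(key) = 41, then zero-pad to 4 bytes: K' = 41 00 00 00.
K' ⊕ ipad = 77 36 36 36.  K' ⊕ opad = 1d 5c 5c 5c.
Inner input = (K'⊕ipad) ∥ m = 77 36 36 36 ∥ 04 48 80 09.
Inner hash: sum = 119+54+54+54+4+72+128+9 = 494; mod 256 = 238 → ee.
Outer input = (K'⊕opad) ∥ inner = 1d 5c 5c 5c ∥ ee.
Outer hash (tag): sum = 29+92+92+92+238 = 543; mod 256 = 31 → 1f.

1f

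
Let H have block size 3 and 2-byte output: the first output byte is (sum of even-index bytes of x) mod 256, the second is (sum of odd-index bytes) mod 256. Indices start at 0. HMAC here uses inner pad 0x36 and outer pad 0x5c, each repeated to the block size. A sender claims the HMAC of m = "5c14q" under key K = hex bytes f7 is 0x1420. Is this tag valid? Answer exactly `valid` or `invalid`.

Key hex bytes f7 is 1 byte ≤ B = 3; zero-pad to 3 bytes: K' = f7 00 00.
K' ⊕ ipad = c1 36 36; K' ⊕ opad = ab 5c 5c.
Inner hash: even-index sum = 398 mod 256 = 142; odd-index sum = 269 mod 256 = 13 → 8e 0d.
Outer hash (recomputed tag): even-index sum = 276 mod 256 = 20; odd-index sum = 234 mod 256 = 234 → 14 ea.
Recomputed tag = 14ea; claimed = 1420 → mismatch.

invalid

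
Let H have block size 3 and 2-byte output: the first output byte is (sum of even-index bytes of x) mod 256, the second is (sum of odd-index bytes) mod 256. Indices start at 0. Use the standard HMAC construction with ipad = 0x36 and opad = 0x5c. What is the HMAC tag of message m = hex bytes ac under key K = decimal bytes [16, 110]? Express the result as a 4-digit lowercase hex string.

Key decimal bytes [16, 110] = 10 6e is 2 bytes ≤ B = 3; zero-pad to 3 bytes: K' = 10 6e 00.
K' ⊕ ipad = 26 58 36.  K' ⊕ opad = 4c 32 5c.
Inner input = (K'⊕ipad) ∥ m = 26 58 36 ∥ ac.
Inner hash: even-index sum = 92 mod 256 = 92; odd-index sum = 260 mod 256 = 4 → 5c 04.
Outer input = (K'⊕opad) ∥ inner = 4c 32 5c ∥ 5c 04.
Outer hash (tag): even-index sum = 172 mod 256 = 172; odd-index sum = 142 mod 256 = 142 → ac 8e.

ac8e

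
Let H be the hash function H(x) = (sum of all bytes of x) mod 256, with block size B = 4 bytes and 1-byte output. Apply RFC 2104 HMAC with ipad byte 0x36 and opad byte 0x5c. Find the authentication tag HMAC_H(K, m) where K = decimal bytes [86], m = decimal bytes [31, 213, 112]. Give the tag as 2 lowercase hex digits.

84

Key decimal bytes [86] = 56 is 1 byte ≤ B = 4; zero-pad to 4 bytes: K' = 56 00 00 00.
K' ⊕ ipad = 60 36 36 36.  K' ⊕ opad = 0a 5c 5c 5c.
Inner input = (K'⊕ipad) ∥ m = 60 36 36 36 ∥ 1f d5 70.
Inner hash: sum = 96+54+54+54+31+213+112 = 614; mod 256 = 102 → 66.
Outer input = (K'⊕opad) ∥ inner = 0a 5c 5c 5c ∥ 66.
Outer hash (tag): sum = 10+92+92+92+102 = 388; mod 256 = 132 → 84.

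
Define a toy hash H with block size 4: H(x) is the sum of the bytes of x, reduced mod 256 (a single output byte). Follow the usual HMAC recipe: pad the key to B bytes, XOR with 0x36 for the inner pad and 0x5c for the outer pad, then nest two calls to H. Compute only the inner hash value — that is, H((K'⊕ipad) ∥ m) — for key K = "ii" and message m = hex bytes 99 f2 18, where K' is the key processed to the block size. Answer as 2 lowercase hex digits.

Key "ii" = 69 69 is 2 bytes ≤ B = 4; zero-pad to 4 bytes: K' = 69 69 00 00.
K' ⊕ ipad = 5f 5f 36 36.
Inner input = 5f 5f 36 36 ∥ 99 f2 18.
Inner hash: sum = 95+95+54+54+153+242+24 = 717; mod 256 = 205 → cd.

cd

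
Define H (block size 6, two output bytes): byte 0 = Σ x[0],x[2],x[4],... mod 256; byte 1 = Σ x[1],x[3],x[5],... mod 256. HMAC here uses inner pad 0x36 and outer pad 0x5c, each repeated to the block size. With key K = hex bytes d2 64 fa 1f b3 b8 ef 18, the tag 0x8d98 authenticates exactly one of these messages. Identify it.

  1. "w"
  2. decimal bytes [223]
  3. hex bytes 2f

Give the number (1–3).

2

Key hex bytes d2 64 fa 1f b3 b8 ef 18 is 8 bytes > B = 6, so hash it first: H(key) = 6e 53, then zero-pad to 6 bytes: K' = 6e 53 00 00 00 00.
K' ⊕ ipad = 58 65 36 36 36 36; K' ⊕ opad = 32 0f 5c 5c 5c 5c.
m1: inner = H(58 65 36 36 36 36 77) = 3b d1; tag = H(32 0f 5c 5c 5c 5c 3b d1) = 2598
m2: inner = H(58 65 36 36 36 36 df) = a3 d1; tag = H(32 0f 5c 5c 5c 5c a3 d1) = 8d98 ← matches
m3: inner = H(58 65 36 36 36 36 2f) = f3 d1; tag = H(32 0f 5c 5c 5c 5c f3 d1) = dd98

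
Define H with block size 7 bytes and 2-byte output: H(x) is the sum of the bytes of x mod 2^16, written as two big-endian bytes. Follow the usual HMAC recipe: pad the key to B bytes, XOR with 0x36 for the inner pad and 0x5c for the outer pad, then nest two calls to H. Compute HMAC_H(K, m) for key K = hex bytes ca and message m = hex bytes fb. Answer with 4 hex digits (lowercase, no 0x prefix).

Key hex bytes ca is 1 byte ≤ B = 7; zero-pad to 7 bytes: K' = ca 00 00 00 00 00 00.
K' ⊕ ipad = fc 36 36 36 36 36 36.  K' ⊕ opad = 96 5c 5c 5c 5c 5c 5c.
Inner input = (K'⊕ipad) ∥ m = fc 36 36 36 36 36 36 ∥ fb.
Inner hash: sum = 252+54+54+54+54+54+54+251 = 827 → 03 3b.
Outer input = (K'⊕opad) ∥ inner = 96 5c 5c 5c 5c 5c 5c ∥ 03 3b.
Outer hash (tag): sum = 150+92+92+92+92+92+92+3+59 = 764 → 02 fc.

02fc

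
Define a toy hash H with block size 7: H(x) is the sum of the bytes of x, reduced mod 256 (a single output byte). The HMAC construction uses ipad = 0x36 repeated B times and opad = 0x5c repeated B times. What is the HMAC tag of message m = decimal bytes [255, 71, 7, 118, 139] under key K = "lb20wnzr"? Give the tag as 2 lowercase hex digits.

Key "lb20wnzr" = 6c 62 32 30 77 6e 7a 72 is 8 bytes > B = 7, so hash it first: H(key) = 01, then zero-pad to 7 bytes: K' = 01 00 00 00 00 00 00.
K' ⊕ ipad = 37 36 36 36 36 36 36.  K' ⊕ opad = 5d 5c 5c 5c 5c 5c 5c.
Inner input = (K'⊕ipad) ∥ m = 37 36 36 36 36 36 36 ∥ ff 47 07 76 8b.
Inner hash: sum = 55+54+54+54+54+54+54+255+71+7+118+139 = 969; mod 256 = 201 → c9.
Outer input = (K'⊕opad) ∥ inner = 5d 5c 5c 5c 5c 5c 5c ∥ c9.
Outer hash (tag): sum = 93+92+92+92+92+92+92+201 = 846; mod 256 = 78 → 4e.

4e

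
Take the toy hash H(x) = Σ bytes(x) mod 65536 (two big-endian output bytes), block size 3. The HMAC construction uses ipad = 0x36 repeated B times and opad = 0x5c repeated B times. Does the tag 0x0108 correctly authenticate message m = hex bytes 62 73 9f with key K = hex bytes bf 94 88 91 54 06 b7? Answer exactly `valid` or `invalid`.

valid

Key hex bytes bf 94 88 91 54 06 b7 is 7 bytes > B = 3, so hash it first: H(key) = 03 7d, then zero-pad to 3 bytes: K' = 03 7d 00.
K' ⊕ ipad = 35 4b 36; K' ⊕ opad = 5f 21 5c.
Inner hash: sum = 53+75+54+98+115+159 = 554 → 02 2a.
Outer hash (recomputed tag): sum = 95+33+92+2+42 = 264 → 01 08.
Recomputed tag = 0108; claimed = 0108 → match.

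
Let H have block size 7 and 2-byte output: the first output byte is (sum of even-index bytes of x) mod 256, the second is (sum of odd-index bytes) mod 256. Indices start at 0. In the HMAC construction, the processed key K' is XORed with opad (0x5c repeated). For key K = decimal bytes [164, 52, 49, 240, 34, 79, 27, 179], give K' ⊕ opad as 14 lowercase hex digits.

Key decimal bytes [164, 52, 49, 240, 34, 79, 27, 179] = a4 34 31 f0 22 4f 1b b3 is 8 bytes > B = 7, so hash it first: H(key) = 12 26, then zero-pad to 7 bytes: K' = 12 26 00 00 00 00 00.
XOR each byte with 0x5c: 12⊕5c=4e, 26⊕5c=7a, 00⊕5c=5c, 00⊕5c=5c, 00⊕5c=5c, 00⊕5c=5c, 00⊕5c=5c.

4e7a5c5c5c5c5c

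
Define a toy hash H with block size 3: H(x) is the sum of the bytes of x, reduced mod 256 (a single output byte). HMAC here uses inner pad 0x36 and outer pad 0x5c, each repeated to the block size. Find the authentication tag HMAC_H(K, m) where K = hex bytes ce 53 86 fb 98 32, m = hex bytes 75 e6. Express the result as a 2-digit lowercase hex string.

Key hex bytes ce 53 86 fb 98 32 is 6 bytes > B = 3, so hash it first: H(key) = 6c, then zero-pad to 3 bytes: K' = 6c 00 00.
K' ⊕ ipad = 5a 36 36.  K' ⊕ opad = 30 5c 5c.
Inner input = (K'⊕ipad) ∥ m = 5a 36 36 ∥ 75 e6.
Inner hash: sum = 90+54+54+117+230 = 545; mod 256 = 33 → 21.
Outer input = (K'⊕opad) ∥ inner = 30 5c 5c ∥ 21.
Outer hash (tag): sum = 48+92+92+33 = 265; mod 256 = 9 → 09.

09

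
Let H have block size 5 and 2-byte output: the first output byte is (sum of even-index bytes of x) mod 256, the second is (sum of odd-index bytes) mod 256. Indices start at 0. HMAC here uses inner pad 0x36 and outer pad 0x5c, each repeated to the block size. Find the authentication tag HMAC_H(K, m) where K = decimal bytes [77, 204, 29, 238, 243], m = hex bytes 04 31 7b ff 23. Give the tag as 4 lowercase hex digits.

Key decimal bytes [77, 204, 29, 238, 243] = 4d cc 1d ee f3 is exactly B = 5 bytes: K' = 4d cc 1d ee f3.
K' ⊕ ipad = 7b fa 2b d8 c5.  K' ⊕ opad = 11 90 41 b2 af.
Inner input = (K'⊕ipad) ∥ m = 7b fa 2b d8 c5 ∥ 04 31 7b ff 23.
Inner hash: even-index sum = 667 mod 256 = 155; odd-index sum = 628 mod 256 = 116 → 9b 74.
Outer input = (K'⊕opad) ∥ inner = 11 90 41 b2 af ∥ 9b 74.
Outer hash (tag): even-index sum = 373 mod 256 = 117; odd-index sum = 477 mod 256 = 221 → 75 dd.

75dd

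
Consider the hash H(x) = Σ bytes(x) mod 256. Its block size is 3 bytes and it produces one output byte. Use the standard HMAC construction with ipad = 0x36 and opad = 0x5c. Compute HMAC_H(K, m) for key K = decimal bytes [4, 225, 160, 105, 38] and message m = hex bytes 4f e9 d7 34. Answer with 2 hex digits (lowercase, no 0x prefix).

Key decimal bytes [4, 225, 160, 105, 38] = 04 e1 a0 69 26 is 5 bytes > B = 3, so hash it first: H(key) = 14, then zero-pad to 3 bytes: K' = 14 00 00.
K' ⊕ ipad = 22 36 36.  K' ⊕ opad = 48 5c 5c.
Inner input = (K'⊕ipad) ∥ m = 22 36 36 ∥ 4f e9 d7 34.
Inner hash: sum = 34+54+54+79+233+215+52 = 721; mod 256 = 209 → d1.
Outer input = (K'⊕opad) ∥ inner = 48 5c 5c ∥ d1.
Outer hash (tag): sum = 72+92+92+209 = 465; mod 256 = 209 → d1.

d1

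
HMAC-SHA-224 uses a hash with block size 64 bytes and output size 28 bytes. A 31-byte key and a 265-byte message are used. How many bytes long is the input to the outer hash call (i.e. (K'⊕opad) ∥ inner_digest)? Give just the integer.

92

Key is 31 ≤ 64 bytes, zero-padded: |K'| = 64.
Outer input = (K'⊕opad) ∥ H(inner) → 64 + 28 = 92 bytes.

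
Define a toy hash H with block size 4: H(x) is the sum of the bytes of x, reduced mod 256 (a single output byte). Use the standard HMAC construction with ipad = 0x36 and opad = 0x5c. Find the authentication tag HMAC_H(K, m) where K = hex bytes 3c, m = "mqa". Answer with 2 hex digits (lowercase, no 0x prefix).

5f

Key hex bytes 3c is 1 byte ≤ B = 4; zero-pad to 4 bytes: K' = 3c 00 00 00.
K' ⊕ ipad = 0a 36 36 36.  K' ⊕ opad = 60 5c 5c 5c.
Inner input = (K'⊕ipad) ∥ m = 0a 36 36 36 ∥ 6d 71 61.
Inner hash: sum = 10+54+54+54+109+113+97 = 491; mod 256 = 235 → eb.
Outer input = (K'⊕opad) ∥ inner = 60 5c 5c 5c ∥ eb.
Outer hash (tag): sum = 96+92+92+92+235 = 607; mod 256 = 95 → 5f.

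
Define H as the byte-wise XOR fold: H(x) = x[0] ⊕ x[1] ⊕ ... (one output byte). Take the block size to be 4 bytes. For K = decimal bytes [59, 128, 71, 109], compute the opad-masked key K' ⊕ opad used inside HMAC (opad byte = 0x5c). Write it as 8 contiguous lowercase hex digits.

67dc1b31

Key decimal bytes [59, 128, 71, 109] = 3b 80 47 6d is exactly B = 4 bytes: K' = 3b 80 47 6d.
XOR each byte with 0x5c: 3b⊕5c=67, 80⊕5c=dc, 47⊕5c=1b, 6d⊕5c=31.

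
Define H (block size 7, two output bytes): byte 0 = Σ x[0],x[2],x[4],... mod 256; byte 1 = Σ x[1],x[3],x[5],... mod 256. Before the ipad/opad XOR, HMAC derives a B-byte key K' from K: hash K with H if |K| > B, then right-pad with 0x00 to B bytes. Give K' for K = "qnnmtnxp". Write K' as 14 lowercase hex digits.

|K| = 8 > B = 7, so first hash the key.
H(K): even-index sum = 459 mod 256 = 203; odd-index sum = 441 mod 256 = 185 → cb b9.
Zero-pad H(K) = cb b9 to 7 bytes: K' = cb b9 00 00 00 00 00.

cbb90000000000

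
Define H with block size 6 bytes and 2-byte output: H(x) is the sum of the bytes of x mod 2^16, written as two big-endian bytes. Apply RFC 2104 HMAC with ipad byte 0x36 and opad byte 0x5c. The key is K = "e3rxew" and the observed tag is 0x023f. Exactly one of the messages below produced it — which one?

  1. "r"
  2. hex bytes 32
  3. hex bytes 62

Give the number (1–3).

3

Key "e3rxew" = 65 33 72 78 65 77 is exactly B = 6 bytes: K' = 65 33 72 78 65 77.
K' ⊕ ipad = 53 05 44 4e 53 41; K' ⊕ opad = 39 6f 2e 24 39 2b.
m1: inner = H(53 05 44 4e 53 41 72) = 01 f0; tag = H(39 6f 2e 24 39 2b 01 f0) = 024f
m2: inner = H(53 05 44 4e 53 41 32) = 01 b0; tag = H(39 6f 2e 24 39 2b 01 b0) = 020f
m3: inner = H(53 05 44 4e 53 41 62) = 01 e0; tag = H(39 6f 2e 24 39 2b 01 e0) = 023f ← matches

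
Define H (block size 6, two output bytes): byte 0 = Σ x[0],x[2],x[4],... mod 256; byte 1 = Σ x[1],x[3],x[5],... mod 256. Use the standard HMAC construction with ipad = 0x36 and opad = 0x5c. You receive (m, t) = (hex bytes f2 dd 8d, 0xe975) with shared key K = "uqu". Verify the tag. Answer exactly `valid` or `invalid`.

Key "uqu" = 75 71 75 is 3 bytes ≤ B = 6; zero-pad to 6 bytes: K' = 75 71 75 00 00 00.
K' ⊕ ipad = 43 47 43 36 36 36; K' ⊕ opad = 29 2d 29 5c 5c 5c.
Inner hash: even-index sum = 571 mod 256 = 59; odd-index sum = 400 mod 256 = 144 → 3b 90.
Outer hash (recomputed tag): even-index sum = 233 mod 256 = 233; odd-index sum = 373 mod 256 = 117 → e9 75.
Recomputed tag = e975; claimed = e975 → match.

valid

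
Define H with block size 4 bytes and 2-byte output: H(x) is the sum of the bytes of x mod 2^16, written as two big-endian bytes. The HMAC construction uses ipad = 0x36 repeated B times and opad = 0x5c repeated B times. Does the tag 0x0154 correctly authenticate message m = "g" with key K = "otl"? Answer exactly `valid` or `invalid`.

invalid

Key "otl" = 6f 74 6c is 3 bytes ≤ B = 4; zero-pad to 4 bytes: K' = 6f 74 6c 00.
K' ⊕ ipad = 59 42 5a 36; K' ⊕ opad = 33 28 30 5c.
Inner hash: sum = 89+66+90+54+103 = 402 → 01 92.
Outer hash (recomputed tag): sum = 51+40+48+92+1+146 = 378 → 01 7a.
Recomputed tag = 017a; claimed = 0154 → mismatch.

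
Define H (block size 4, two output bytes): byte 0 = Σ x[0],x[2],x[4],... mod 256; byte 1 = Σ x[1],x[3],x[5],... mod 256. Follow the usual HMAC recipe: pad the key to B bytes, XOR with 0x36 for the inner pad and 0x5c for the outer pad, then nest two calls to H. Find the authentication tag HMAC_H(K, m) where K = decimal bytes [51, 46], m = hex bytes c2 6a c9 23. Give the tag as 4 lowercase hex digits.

Key decimal bytes [51, 46] = 33 2e is 2 bytes ≤ B = 4; zero-pad to 4 bytes: K' = 33 2e 00 00.
K' ⊕ ipad = 05 18 36 36.  K' ⊕ opad = 6f 72 5c 5c.
Inner input = (K'⊕ipad) ∥ m = 05 18 36 36 ∥ c2 6a c9 23.
Inner hash: even-index sum = 454 mod 256 = 198; odd-index sum = 219 mod 256 = 219 → c6 db.
Outer input = (K'⊕opad) ∥ inner = 6f 72 5c 5c ∥ c6 db.
Outer hash (tag): even-index sum = 401 mod 256 = 145; odd-index sum = 425 mod 256 = 169 → 91 a9.

91a9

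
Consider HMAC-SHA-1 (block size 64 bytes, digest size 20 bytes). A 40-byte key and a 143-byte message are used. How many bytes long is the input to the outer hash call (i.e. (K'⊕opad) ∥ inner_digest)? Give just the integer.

Key is 40 ≤ 64 bytes, zero-padded: |K'| = 64.
Outer input = (K'⊕opad) ∥ H(inner) → 64 + 20 = 84 bytes.

84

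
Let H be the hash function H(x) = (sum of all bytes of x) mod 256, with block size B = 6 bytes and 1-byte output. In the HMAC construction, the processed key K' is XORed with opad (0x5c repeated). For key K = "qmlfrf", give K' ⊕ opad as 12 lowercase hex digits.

Key "qmlfrf" = 71 6d 6c 66 72 66 is exactly B = 6 bytes: K' = 71 6d 6c 66 72 66.
XOR each byte with 0x5c: 71⊕5c=2d, 6d⊕5c=31, 6c⊕5c=30, 66⊕5c=3a, 72⊕5c=2e, 66⊕5c=3a.

2d31303a2e3a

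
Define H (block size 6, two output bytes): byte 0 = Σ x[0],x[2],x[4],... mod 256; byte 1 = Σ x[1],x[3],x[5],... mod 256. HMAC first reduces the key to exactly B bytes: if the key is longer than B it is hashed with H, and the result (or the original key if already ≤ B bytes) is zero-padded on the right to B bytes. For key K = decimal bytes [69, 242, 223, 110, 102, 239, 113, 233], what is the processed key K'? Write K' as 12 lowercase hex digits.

fb3800000000

|K| = 8 > B = 6, so first hash the key.
H(K): even-index sum = 507 mod 256 = 251; odd-index sum = 824 mod 256 = 56 → fb 38.
Zero-pad H(K) = fb 38 to 6 bytes: K' = fb 38 00 00 00 00.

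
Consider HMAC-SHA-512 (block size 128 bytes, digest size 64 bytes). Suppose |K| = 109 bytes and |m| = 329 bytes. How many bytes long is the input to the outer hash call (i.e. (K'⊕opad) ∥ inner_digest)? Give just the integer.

192

Key is 109 ≤ 128 bytes, zero-padded: |K'| = 128.
Outer input = (K'⊕opad) ∥ H(inner) → 128 + 64 = 192 bytes.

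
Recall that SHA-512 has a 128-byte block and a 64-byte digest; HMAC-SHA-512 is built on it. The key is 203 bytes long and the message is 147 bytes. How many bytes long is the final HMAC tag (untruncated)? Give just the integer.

The tag is one SHA-512 digest: 64 bytes.

64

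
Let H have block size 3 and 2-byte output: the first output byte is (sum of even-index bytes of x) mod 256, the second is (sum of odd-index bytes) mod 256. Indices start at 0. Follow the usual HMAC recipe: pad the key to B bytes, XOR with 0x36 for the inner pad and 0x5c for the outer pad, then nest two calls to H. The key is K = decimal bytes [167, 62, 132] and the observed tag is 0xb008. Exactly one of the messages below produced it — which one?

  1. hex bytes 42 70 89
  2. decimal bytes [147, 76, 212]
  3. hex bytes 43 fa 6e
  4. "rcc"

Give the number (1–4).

Key decimal bytes [167, 62, 132] = a7 3e 84 is exactly B = 3 bytes: K' = a7 3e 84.
K' ⊕ ipad = 91 08 b2; K' ⊕ opad = fb 62 d8.
m1: inner = H(91 08 b2 42 70 89) = b3 d3; tag = H(fb 62 d8 b3 d3) = a615
m2: inner = H(91 08 b2 93 4c d4) = 8f 6f; tag = H(fb 62 d8 8f 6f) = 42f1
m3: inner = H(91 08 b2 43 fa 6e) = 3d b9; tag = H(fb 62 d8 3d b9) = 8c9f
m4: inner = H(91 08 b2 72 63 63) = a6 dd; tag = H(fb 62 d8 a6 dd) = b008 ← matches

4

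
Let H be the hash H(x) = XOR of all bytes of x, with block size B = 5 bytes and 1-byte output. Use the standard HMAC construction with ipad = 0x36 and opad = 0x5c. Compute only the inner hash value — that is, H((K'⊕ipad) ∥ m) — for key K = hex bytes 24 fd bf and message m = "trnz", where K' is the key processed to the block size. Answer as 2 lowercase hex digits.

42

Key hex bytes 24 fd bf is 3 bytes ≤ B = 5; zero-pad to 5 bytes: K' = 24 fd bf 00 00.
K' ⊕ ipad = 12 cb 89 36 36.
Inner input = 12 cb 89 36 36 ∥ 74 72 6e 7a.
Inner hash: XOR 12⊕cb⊕89⊕36⊕36⊕74⊕72⊕6e⊕7a = 42.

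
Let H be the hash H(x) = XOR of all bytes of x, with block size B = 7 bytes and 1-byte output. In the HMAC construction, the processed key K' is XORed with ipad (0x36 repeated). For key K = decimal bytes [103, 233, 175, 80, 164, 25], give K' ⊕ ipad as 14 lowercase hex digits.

Key decimal bytes [103, 233, 175, 80, 164, 25] = 67 e9 af 50 a4 19 is 6 bytes ≤ B = 7; zero-pad to 7 bytes: K' = 67 e9 af 50 a4 19 00.
XOR each byte with 0x36: 67⊕36=51, e9⊕36=df, af⊕36=99, 50⊕36=66, a4⊕36=92, 19⊕36=2f, 00⊕36=36.

51df9966922f36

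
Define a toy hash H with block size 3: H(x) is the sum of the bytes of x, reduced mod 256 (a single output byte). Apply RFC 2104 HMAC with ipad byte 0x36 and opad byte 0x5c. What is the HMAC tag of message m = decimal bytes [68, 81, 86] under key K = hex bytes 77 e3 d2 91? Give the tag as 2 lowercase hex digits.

7b

Key hex bytes 77 e3 d2 91 is 4 bytes > B = 3, so hash it first: H(key) = bd, then zero-pad to 3 bytes: K' = bd 00 00.
K' ⊕ ipad = 8b 36 36.  K' ⊕ opad = e1 5c 5c.
Inner input = (K'⊕ipad) ∥ m = 8b 36 36 ∥ 44 51 56.
Inner hash: sum = 139+54+54+68+81+86 = 482; mod 256 = 226 → e2.
Outer input = (K'⊕opad) ∥ inner = e1 5c 5c ∥ e2.
Outer hash (tag): sum = 225+92+92+226 = 635; mod 256 = 123 → 7b.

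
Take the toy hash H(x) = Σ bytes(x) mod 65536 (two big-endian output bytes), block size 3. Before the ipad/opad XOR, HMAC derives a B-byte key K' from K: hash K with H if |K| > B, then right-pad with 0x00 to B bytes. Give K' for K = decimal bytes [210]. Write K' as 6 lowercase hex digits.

d20000

Key decimal bytes [210] = d2 is 1 byte ≤ B = 3; zero-pad to 3 bytes: K' = d2 00 00.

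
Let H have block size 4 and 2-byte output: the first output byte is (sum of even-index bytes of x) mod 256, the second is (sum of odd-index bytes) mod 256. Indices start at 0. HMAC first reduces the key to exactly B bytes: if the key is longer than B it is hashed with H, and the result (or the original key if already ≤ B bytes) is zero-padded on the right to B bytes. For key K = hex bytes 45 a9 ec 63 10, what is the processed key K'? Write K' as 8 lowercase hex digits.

|K| = 5 > B = 4, so first hash the key.
H(K): even-index sum = 321 mod 256 = 65; odd-index sum = 268 mod 256 = 12 → 41 0c.
Zero-pad H(K) = 41 0c to 4 bytes: K' = 41 0c 00 00.

410c0000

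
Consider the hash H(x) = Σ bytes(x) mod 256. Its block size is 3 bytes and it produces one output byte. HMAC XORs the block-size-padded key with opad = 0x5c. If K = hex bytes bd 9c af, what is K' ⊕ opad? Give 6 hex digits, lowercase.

Key hex bytes bd 9c af is exactly B = 3 bytes: K' = bd 9c af.
XOR each byte with 0x5c: bd⊕5c=e1, 9c⊕5c=c0, af⊕5c=f3.

e1c0f3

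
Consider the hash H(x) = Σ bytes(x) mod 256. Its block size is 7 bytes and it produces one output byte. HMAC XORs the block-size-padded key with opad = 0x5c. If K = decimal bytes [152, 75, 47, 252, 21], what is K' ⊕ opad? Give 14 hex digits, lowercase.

c41773a0495c5c

Key decimal bytes [152, 75, 47, 252, 21] = 98 4b 2f fc 15 is 5 bytes ≤ B = 7; zero-pad to 7 bytes: K' = 98 4b 2f fc 15 00 00.
XOR each byte with 0x5c: 98⊕5c=c4, 4b⊕5c=17, 2f⊕5c=73, fc⊕5c=a0, 15⊕5c=49, 00⊕5c=5c, 00⊕5c=5c.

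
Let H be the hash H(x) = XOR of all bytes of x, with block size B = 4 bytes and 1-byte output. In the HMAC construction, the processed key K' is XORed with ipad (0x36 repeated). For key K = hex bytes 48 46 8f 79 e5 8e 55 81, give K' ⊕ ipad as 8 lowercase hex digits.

71363636

Key hex bytes 48 46 8f 79 e5 8e 55 81 is 8 bytes > B = 4, so hash it first: H(key) = 47, then zero-pad to 4 bytes: K' = 47 00 00 00.
XOR each byte with 0x36: 47⊕36=71, 00⊕36=36, 00⊕36=36, 00⊕36=36.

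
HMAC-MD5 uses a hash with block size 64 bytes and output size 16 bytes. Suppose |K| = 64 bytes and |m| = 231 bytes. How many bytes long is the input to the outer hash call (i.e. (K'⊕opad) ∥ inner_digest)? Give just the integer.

Key is 64 ≤ 64 bytes, zero-padded: |K'| = 64.
Outer input = (K'⊕opad) ∥ H(inner) → 64 + 16 = 80 bytes.

80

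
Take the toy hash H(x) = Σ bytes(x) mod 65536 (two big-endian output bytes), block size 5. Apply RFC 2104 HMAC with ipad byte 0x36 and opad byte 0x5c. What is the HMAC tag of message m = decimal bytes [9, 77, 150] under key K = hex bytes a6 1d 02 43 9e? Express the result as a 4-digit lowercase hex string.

Key hex bytes a6 1d 02 43 9e is exactly B = 5 bytes: K' = a6 1d 02 43 9e.
K' ⊕ ipad = 90 2b 34 75 a8.  K' ⊕ opad = fa 41 5e 1f c2.
Inner input = (K'⊕ipad) ∥ m = 90 2b 34 75 a8 ∥ 09 4d 96.
Inner hash: sum = 144+43+52+117+168+9+77+150 = 760 → 02 f8.
Outer input = (K'⊕opad) ∥ inner = fa 41 5e 1f c2 ∥ 02 f8.
Outer hash (tag): sum = 250+65+94+31+194+2+248 = 884 → 03 74.

0374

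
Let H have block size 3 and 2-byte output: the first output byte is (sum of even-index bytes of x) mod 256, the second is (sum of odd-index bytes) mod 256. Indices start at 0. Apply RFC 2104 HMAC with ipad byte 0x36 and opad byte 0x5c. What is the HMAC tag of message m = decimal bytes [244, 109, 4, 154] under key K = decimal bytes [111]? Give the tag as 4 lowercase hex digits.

bdf2

Key decimal bytes [111] = 6f is 1 byte ≤ B = 3; zero-pad to 3 bytes: K' = 6f 00 00.
K' ⊕ ipad = 59 36 36.  K' ⊕ opad = 33 5c 5c.
Inner input = (K'⊕ipad) ∥ m = 59 36 36 ∥ f4 6d 04 9a.
Inner hash: even-index sum = 406 mod 256 = 150; odd-index sum = 302 mod 256 = 46 → 96 2e.
Outer input = (K'⊕opad) ∥ inner = 33 5c 5c ∥ 96 2e.
Outer hash (tag): even-index sum = 189 mod 256 = 189; odd-index sum = 242 mod 256 = 242 → bd f2.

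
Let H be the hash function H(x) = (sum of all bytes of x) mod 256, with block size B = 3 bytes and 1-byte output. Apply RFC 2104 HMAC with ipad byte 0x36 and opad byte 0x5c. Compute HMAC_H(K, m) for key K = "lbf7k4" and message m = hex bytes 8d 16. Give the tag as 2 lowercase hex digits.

Key "lbf7k4" = 6c 62 66 37 6b 34 is 6 bytes > B = 3, so hash it first: H(key) = 0a, then zero-pad to 3 bytes: K' = 0a 00 00.
K' ⊕ ipad = 3c 36 36.  K' ⊕ opad = 56 5c 5c.
Inner input = (K'⊕ipad) ∥ m = 3c 36 36 ∥ 8d 16.
Inner hash: sum = 60+54+54+141+22 = 331; mod 256 = 75 → 4b.
Outer input = (K'⊕opad) ∥ inner = 56 5c 5c ∥ 4b.
Outer hash (tag): sum = 86+92+92+75 = 345; mod 256 = 89 → 59.

59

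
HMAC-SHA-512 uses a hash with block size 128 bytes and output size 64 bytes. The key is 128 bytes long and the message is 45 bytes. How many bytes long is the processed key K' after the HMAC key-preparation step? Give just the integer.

Key is 128 ≤ 128 bytes, zero-padded: |K'| = 128.

128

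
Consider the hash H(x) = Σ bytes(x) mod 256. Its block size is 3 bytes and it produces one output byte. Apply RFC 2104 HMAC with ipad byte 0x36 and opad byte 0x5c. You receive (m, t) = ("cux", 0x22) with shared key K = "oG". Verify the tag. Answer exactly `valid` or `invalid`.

invalid

Key "oG" = 6f 47 is 2 bytes ≤ B = 3; zero-pad to 3 bytes: K' = 6f 47 00.
K' ⊕ ipad = 59 71 36; K' ⊕ opad = 33 1b 5c.
Inner hash: sum = 89+113+54+99+117+120 = 592; mod 256 = 80 → 50.
Outer hash (recomputed tag): sum = 51+27+92+80 = 250 → fa.
Recomputed tag = fa; claimed = 22 → mismatch.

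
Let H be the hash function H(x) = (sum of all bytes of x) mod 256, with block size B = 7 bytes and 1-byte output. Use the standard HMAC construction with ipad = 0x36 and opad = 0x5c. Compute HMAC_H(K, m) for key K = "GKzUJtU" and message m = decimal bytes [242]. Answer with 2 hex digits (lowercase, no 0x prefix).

Key "GKzUJtU" = 47 4b 7a 55 4a 74 55 is exactly B = 7 bytes: K' = 47 4b 7a 55 4a 74 55.
K' ⊕ ipad = 71 7d 4c 63 7c 42 63.  K' ⊕ opad = 1b 17 26 09 16 28 09.
Inner input = (K'⊕ipad) ∥ m = 71 7d 4c 63 7c 42 63 ∥ f2.
Inner hash: sum = 113+125+76+99+124+66+99+242 = 944; mod 256 = 176 → b0.
Outer input = (K'⊕opad) ∥ inner = 1b 17 26 09 16 28 09 ∥ b0.
Outer hash (tag): sum = 27+23+38+9+22+40+9+176 = 344; mod 256 = 88 → 58.

58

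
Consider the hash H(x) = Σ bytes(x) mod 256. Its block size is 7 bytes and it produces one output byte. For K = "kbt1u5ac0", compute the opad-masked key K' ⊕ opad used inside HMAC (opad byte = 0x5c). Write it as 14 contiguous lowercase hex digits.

Key "kbt1u5ac0" = 6b 62 74 31 75 35 61 63 30 is 9 bytes > B = 7, so hash it first: H(key) = 10, then zero-pad to 7 bytes: K' = 10 00 00 00 00 00 00.
XOR each byte with 0x5c: 10⊕5c=4c, 00⊕5c=5c, 00⊕5c=5c, 00⊕5c=5c, 00⊕5c=5c, 00⊕5c=5c, 00⊕5c=5c.

4c5c5c5c5c5c5c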